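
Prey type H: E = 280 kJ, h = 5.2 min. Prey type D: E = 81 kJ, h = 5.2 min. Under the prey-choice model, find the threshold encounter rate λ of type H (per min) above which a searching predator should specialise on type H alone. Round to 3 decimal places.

Drop type D once their profitability E₂/h₂ falls below the rate achievable on type H alone: E₂/h₂ = λE₁/(1 + λh₁).
Solve for λ: λE₁h₂ = E₂(1 + λh₁) → λ(E₁h₂ − E₂h₁) = E₂ → λ = E₂/(E₁h₂ − E₂h₁).
λ = 81/(280×5.2 − 81×5.2) = 81/1035 = 0.07828 per min.

0.078 per min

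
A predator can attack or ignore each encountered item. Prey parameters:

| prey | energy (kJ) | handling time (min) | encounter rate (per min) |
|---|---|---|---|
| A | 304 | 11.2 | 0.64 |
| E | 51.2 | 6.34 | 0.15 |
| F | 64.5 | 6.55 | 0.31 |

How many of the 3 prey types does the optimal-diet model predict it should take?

1

Profitabilities (E/h, kJ/min): A 27.1, F 9.85, E 8.08. Add prey in this order while the next type's profitability exceeds the intake rate on those already taken.
Rate on top 1: 23.82. F: 9.85 < 23.82 → exclude; stop.
Optimal diet: A — 1 of 3 types.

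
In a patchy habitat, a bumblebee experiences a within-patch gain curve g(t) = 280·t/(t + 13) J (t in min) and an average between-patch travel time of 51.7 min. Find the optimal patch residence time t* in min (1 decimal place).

25.9 min

Maximise g(t)/(T+t): set derivative to zero → g'(t)(T+t) = g(t).
g'(t) = 280·13/(t + 13)². Setting 280·13/(t+13)² = 280t/[(t+13)(51.7+t)] gives 13(51.7+t) = t(t+13), so t² = 13×51.7 = 672.1.
t* = √672.1 = 25.92 min.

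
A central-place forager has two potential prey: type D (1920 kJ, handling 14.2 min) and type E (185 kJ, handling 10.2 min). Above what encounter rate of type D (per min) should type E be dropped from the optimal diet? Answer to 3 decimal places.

0.011 per min

At the threshold, the rate on type D alone equals the profitability of type E: λ·1920/(1 + λ·14.2) = 185/10.2 = 18.14.
Rearranging, λ(1920 − 18.14×14.2) = 18.14, so λ = 18.14/1662 = 0.01091 per min.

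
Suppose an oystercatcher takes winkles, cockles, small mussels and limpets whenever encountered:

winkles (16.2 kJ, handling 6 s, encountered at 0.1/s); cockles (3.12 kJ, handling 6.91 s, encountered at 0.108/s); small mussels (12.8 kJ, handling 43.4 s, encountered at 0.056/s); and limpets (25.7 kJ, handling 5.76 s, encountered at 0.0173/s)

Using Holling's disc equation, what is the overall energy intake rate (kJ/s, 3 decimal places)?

0.639 kJ/s

R = (0.1×16.2 + 0.108×3.12 + 0.056×12.8 + 0.0173×25.7) / (1 + 0.1×6 + 0.108×6.91 + 0.056×43.4 + 0.0173×5.76) = 3.118/4.876 = 0.6395 kJ/s.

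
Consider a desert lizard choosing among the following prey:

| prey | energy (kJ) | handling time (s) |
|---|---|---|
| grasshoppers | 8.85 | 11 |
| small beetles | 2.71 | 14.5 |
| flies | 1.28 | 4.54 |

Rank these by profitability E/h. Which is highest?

In descending order of E/h:
grasshoppers: 8.85/11 = 0.805 kJ/s
flies: 1.28/4.54 = 0.282 kJ/s
small beetles: 2.71/14.5 = 0.187 kJ/s

grasshoppers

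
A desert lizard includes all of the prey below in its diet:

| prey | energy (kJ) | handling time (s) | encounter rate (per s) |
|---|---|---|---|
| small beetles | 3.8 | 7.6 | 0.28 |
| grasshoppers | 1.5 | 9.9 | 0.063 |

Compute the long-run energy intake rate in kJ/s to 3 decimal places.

0.309 kJ/s

Energy encountered per unit search time: 0.28×3.8 + 0.063×1.5 = 1.159 kJ/s.
Handling time per unit search time: 0.28×7.6 + 0.063×9.9 = 2.752.
Rate = 1.159/(1 + 2.752) = 0.3088 kJ/s.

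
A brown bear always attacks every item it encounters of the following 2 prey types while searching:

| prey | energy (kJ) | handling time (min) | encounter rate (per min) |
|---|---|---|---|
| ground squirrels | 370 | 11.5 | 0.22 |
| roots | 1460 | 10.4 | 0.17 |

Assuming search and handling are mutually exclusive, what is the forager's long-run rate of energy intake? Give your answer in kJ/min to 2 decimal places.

R = (0.22×370 + 0.17×1460) / (1 + 0.22×11.5 + 0.17×10.4) = 329.6/5.298 = 62.21 kJ/min.

62.21 kJ/min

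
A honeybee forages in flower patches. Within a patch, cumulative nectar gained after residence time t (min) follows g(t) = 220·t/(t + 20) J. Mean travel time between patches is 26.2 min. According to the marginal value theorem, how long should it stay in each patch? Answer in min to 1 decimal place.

By the marginal value theorem, leave when the instantaneous gain rate g'(t) equals the habitat-wide average g(t)/(T + t).
g'(t) = 220·20/(t + 20)². Setting 220·20/(t+20)² = 220t/[(t+20)(26.2+t)] gives 20(26.2+t) = t(t+20), so t² = 20×26.2 = 524.
t* = √524 = 22.89 min.

22.9 min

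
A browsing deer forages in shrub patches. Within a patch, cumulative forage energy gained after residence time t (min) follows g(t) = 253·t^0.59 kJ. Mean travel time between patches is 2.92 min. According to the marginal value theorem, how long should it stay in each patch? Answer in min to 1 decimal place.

4.2 min

By the marginal value theorem, leave when the instantaneous gain rate g'(t) equals the habitat-wide average g(t)/(T + t).
g'(t) = 0.59·253·t^-0.41. Setting 0.59·253·t^-0.41 = 253·t^0.59/(2.92+t) gives 0.59(2.92+t) = t, so 0.41·t = 0.59×2.92.
t* = 0.59×2.92/0.41 = 4.202 min.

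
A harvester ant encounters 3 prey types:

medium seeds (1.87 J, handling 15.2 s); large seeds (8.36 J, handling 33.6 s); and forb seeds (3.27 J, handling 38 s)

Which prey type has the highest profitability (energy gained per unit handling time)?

In descending order of E/h:
large seeds: 8.36/33.6 = 0.249 J/s
medium seeds: 1.87/15.2 = 0.123 J/s
forb seeds: 3.27/38 = 0.0861 J/s

large seeds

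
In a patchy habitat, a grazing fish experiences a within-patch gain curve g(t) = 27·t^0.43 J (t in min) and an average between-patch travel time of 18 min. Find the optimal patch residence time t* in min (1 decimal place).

13.6 min

By the marginal value theorem, leave when the instantaneous gain rate g'(t) equals the habitat-wide average g(t)/(T + t).
g'(t) = 0.43·27·t^-0.57. Setting 0.43·27·t^-0.57 = 27·t^0.43/(18+t) gives 0.43(18+t) = t, so 0.57·t = 0.43×18.
t* = 0.43×18/0.57 = 13.58 min.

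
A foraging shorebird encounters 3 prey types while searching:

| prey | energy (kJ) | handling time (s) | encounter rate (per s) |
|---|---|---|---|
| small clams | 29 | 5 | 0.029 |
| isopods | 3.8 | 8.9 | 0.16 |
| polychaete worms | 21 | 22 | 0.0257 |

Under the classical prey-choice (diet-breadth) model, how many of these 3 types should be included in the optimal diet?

Rank by E/h (kJ/s): small clams 5.8, polychaete worms 0.955, isopods 0.427. Include each in turn until the next type's E/h falls below the running intake rate.
Rate on top 1: 0.7345. polychaete worms: 0.955 > 0.7345 → include.
Rate on top 2: 0.8072. isopods: 0.427 < 0.8072 → exclude; stop.
Optimal diet: small clams, polychaete worms — 2 of 3 types.

2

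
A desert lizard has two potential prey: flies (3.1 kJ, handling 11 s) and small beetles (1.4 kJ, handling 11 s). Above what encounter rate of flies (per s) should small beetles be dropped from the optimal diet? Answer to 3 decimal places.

Drop small beetles once their profitability E₂/h₂ falls below the rate achievable on flies alone: E₂/h₂ = λE₁/(1 + λh₁).
Solve for λ: λE₁h₂ = E₂(1 + λh₁) → λ(E₁h₂ − E₂h₁) = E₂ → λ = E₂/(E₁h₂ − E₂h₁).
λ = 1.4/(3.1×11 − 1.4×11) = 1.4/18.7 = 0.07487 per s.

0.075 per s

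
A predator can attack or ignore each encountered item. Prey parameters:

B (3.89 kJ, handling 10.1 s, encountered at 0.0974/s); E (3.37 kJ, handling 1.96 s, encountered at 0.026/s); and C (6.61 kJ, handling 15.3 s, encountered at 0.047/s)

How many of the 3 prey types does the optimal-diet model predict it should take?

3

Rank by E/h (kJ/s): E 1.72, C 0.432, B 0.385. Include each in turn until the next type's E/h falls below the running intake rate.
Rate on top 1: 0.08337. C: 0.432 > 0.08337 → include.
Rate on top 2: 0.225. B: 0.385 > 0.225 → include.
Optimal diet: E, C, B — 3 of 3 types.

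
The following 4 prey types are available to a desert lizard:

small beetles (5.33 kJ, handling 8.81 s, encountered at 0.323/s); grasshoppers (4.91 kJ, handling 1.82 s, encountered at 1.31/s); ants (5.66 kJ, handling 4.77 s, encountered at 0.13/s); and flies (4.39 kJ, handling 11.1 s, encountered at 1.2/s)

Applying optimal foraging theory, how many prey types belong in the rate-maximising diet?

Rank by E/h (kJ/s): grasshoppers 2.7, ants 1.19, small beetles 0.605, flies 0.395. Include each in turn until the next type's E/h falls below the running intake rate.
Rate on top 1: 1.901. ants: 1.19 < 1.901 → exclude; stop.
Optimal diet: grasshoppers — 1 of 4 types.

1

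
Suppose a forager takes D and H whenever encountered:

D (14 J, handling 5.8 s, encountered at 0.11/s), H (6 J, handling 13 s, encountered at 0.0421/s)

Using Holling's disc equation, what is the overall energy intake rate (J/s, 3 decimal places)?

0.820 J/s

R = Σλ_iE_i / (1 + Σλ_ih_i)
Numerator: 0.11×14 + 0.0421×6 = 1.793
Denominator: 1 + 0.11×5.8 + 0.0421×13 = 2.185
R = 1.793/2.185 = 0.8203 J/s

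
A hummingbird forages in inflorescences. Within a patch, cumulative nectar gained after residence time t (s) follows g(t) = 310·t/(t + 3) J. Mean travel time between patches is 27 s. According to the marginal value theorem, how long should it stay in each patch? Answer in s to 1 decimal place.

By the marginal value theorem, leave when the instantaneous gain rate g'(t) equals the habitat-wide average g(t)/(T + t).
g'(t) = 310·3/(t + 3)². Setting 310·3/(t+3)² = 310t/[(t+3)(27+t)] gives 3(27+t) = t(t+3), so t² = 3×27 = 81.
t* = √81 = 9 s.

9.0 s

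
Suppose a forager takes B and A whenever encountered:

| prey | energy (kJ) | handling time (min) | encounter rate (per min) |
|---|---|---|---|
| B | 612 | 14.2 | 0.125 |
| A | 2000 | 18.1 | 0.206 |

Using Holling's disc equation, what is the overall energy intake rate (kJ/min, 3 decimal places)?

75.112 kJ/min

R = Σλ_iE_i / (1 + Σλ_ih_i)
Numerator: 0.125×612 + 0.206×2000 = 488.5
Denominator: 1 + 0.125×14.2 + 0.206×18.1 = 6.504
R = 488.5/6.504 = 75.11 kJ/min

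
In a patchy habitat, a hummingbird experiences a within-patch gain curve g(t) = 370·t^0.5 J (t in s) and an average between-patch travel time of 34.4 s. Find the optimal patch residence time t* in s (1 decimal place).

34.4 s

Optimal t* satisfies g'(t*) = g(t*)/(T + t*).
g'(t) = 0.5·370·t^-0.5. Setting 0.5·370·t^-0.5 = 370·t^0.5/(34.4+t) gives 0.5(34.4+t) = t, so 0.50·t = 0.5×34.4.
t* = 0.5×34.4/0.50 = 34.4 s.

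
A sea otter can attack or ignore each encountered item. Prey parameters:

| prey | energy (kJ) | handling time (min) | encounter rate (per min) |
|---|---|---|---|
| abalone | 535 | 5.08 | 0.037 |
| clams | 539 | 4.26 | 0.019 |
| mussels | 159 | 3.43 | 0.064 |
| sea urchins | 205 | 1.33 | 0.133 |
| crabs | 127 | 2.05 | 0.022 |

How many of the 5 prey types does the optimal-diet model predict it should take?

5

E/h in descending order: sea urchins 154, clams 127, abalone 105, crabs 62, mussels 46.4 kJ/min. The optimal diet is the largest prefix of this list for which every included type satisfies E_i/h_i > R on the types above it.
Rate on top 1: 23.17. clams: 127 > 23.17 → include.
Rate on top 2: 29.82. abalone: 105 > 29.82 → include.
Rate on top 3: 39.63. crabs: 62 > 39.63 → include.
Rate on top 4: 40.31. mussels: 46.4 > 40.31 → include.
Optimal diet: sea urchins, clams, abalone, crabs, mussels — 5 of 5 types.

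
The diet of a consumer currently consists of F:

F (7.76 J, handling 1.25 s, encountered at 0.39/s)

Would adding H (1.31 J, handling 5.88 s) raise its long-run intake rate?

No

Current rate: (0.39×7.76)/(1 + 0.39×1.25) = 2.035 J/s.
Profitability of H: 1.31/5.88 = 0.2228 J/s.
0.2228 < 2.035, so adding H would lower the average — exclude it.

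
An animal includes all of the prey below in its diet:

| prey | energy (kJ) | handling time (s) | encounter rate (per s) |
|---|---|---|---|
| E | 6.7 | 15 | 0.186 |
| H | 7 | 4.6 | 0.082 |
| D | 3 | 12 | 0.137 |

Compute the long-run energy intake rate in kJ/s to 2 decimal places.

0.38 kJ/s

R = Σλ_iE_i / (1 + Σλ_ih_i)
Numerator: 0.186×6.7 + 0.082×7 + 0.137×3 = 2.231
Denominator: 1 + 0.186×15 + 0.082×4.6 + 0.137×12 = 5.811
R = 2.231/5.811 = 0.3839 kJ/s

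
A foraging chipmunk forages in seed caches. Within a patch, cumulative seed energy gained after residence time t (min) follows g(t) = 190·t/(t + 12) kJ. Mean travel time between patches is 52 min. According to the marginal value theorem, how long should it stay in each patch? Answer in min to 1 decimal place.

25.0 min

Maximise g(t)/(T+t): set derivative to zero → g'(t)(T+t) = g(t).
g'(t) = 190·12/(t + 12)². Setting 190·12/(t+12)² = 190t/[(t+12)(52+t)] gives 12(52+t) = t(t+12), so t² = 12×52 = 624.
t* = √624 = 24.98 min.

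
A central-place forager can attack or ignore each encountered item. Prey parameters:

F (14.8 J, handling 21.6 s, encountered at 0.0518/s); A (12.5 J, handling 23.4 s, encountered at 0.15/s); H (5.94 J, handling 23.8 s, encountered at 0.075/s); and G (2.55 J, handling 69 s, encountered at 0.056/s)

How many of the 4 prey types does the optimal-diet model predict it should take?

Rank by E/h (J/s): F 0.685, A 0.534, H 0.25, G 0.037. Include each in turn until the next type's E/h falls below the running intake rate.
Rate on top 1: 0.3618. A: 0.534 > 0.3618 → include.
Rate on top 2: 0.4693. H: 0.25 < 0.4693 → exclude; stop.
Optimal diet: F, A — 2 of 4 types.

2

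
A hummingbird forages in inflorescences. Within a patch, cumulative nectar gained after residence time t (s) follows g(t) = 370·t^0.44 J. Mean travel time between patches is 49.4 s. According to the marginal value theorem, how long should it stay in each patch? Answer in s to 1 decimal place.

38.8 s

Maximise g(t)/(T+t): set derivative to zero → g'(t)(T+t) = g(t).
g'(t) = 0.44·370·t^-0.56. Setting 0.44·370·t^-0.56 = 370·t^0.44/(49.4+t) gives 0.44(49.4+t) = t, so 0.56·t = 0.44×49.4.
t* = 0.44×49.4/0.56 = 38.81 s.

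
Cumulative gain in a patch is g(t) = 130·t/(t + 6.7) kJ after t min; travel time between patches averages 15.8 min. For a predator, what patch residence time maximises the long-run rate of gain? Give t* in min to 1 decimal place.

10.3 min

By the marginal value theorem, leave when the instantaneous gain rate g'(t) equals the habitat-wide average g(t)/(T + t).
g'(t) = 130·6.7/(t + 6.7)². Setting 130·6.7/(t+6.7)² = 130t/[(t+6.7)(15.8+t)] gives 6.7(15.8+t) = t(t+6.7), so t² = 6.7×15.8 = 105.9.
t* = √105.9 = 10.29 min.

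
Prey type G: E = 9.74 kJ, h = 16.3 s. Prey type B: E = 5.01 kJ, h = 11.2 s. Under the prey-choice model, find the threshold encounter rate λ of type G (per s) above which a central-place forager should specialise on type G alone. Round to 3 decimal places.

0.183 per s

The zero-one rule: include type B iff E₂/h₂ > λE₁/(1+λh₁). Equality gives the switch point.
λE₁h₂ = E₂ + λE₂h₁ ⇒ λ = E₂/(E₁h₂ − E₂h₁) = 5.01/(109.1 − 81.66) = 0.1827 per s.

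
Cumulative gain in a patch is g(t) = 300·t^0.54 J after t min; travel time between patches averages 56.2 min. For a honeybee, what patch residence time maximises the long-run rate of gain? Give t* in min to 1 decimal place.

Maximise g(t)/(T+t): set derivative to zero → g'(t)(T+t) = g(t).
g'(t) = 0.54·300·t^-0.46. Setting 0.54·300·t^-0.46 = 300·t^0.54/(56.2+t) gives 0.54(56.2+t) = t, so 0.46·t = 0.54×56.2.
t* = 0.54×56.2/0.46 = 65.97 min.

66.0 min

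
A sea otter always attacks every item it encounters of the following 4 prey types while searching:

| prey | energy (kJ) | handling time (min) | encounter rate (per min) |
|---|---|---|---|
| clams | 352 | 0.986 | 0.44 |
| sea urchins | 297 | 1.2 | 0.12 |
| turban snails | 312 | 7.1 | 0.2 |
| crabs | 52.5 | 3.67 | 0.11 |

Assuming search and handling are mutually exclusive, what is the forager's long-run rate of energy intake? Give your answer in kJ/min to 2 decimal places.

Energy encountered per unit search time: 0.44×352 + 0.12×297 + 0.2×312 + 0.11×52.5 = 258.7 kJ/min.
Handling time per unit search time: 0.44×0.986 + 0.12×1.2 + 0.2×7.1 + 0.11×3.67 = 2.402.
Rate = 258.7/(1 + 2.402) = 76.05 kJ/min.

76.05 kJ/min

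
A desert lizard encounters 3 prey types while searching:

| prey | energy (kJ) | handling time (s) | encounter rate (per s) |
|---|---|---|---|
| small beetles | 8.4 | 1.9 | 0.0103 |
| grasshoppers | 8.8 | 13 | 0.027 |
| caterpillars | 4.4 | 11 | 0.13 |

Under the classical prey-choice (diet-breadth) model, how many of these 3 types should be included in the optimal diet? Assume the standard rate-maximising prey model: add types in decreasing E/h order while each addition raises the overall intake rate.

Rank by E/h (kJ/s): small beetles 4.42, grasshoppers 0.677, caterpillars 0.4. Include each in turn until the next type's E/h falls below the running intake rate.
Rate on top 1: 0.08486. grasshoppers: 0.677 > 0.08486 → include.
Rate on top 2: 0.2365. caterpillars: 0.4 > 0.2365 → include.
Optimal diet: small beetles, grasshoppers, caterpillars — 3 of 3 types.

3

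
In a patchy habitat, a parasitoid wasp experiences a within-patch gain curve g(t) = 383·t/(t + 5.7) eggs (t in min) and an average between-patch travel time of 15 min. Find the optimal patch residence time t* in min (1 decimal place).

Maximise g(t)/(T+t): set derivative to zero → g'(t)(T+t) = g(t).
g'(t) = 383·5.7/(t + 5.7)². Setting 383·5.7/(t+5.7)² = 383t/[(t+5.7)(15+t)] gives 5.7(15+t) = t(t+5.7), so t² = 5.7×15 = 85.5.
t* = √85.5 = 9.247 min.

9.2 min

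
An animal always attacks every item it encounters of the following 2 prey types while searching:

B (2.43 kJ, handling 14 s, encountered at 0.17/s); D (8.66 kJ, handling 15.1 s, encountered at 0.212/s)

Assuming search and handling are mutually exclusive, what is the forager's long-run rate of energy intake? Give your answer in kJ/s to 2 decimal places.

Energy encountered per unit search time: 0.17×2.43 + 0.212×8.66 = 2.249 kJ/s.
Handling time per unit search time: 0.17×14 + 0.212×15.1 = 5.581.
Rate = 2.249/(1 + 5.581) = 0.3417 kJ/s.

0.34 kJ/s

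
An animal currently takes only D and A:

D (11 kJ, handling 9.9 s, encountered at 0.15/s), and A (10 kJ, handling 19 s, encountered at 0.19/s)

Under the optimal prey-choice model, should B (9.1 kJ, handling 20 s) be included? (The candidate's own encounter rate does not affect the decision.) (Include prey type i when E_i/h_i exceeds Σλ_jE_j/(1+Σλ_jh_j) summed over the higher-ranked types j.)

No

On D and A alone, R = ΣλE/(1+Σλh) = 3.55/6.095 = 0.5824 kJ/s.
B: E/h = 9.1/20 = 0.455 kJ/s.
Since 0.455 < R, time spent handling B is better spent searching.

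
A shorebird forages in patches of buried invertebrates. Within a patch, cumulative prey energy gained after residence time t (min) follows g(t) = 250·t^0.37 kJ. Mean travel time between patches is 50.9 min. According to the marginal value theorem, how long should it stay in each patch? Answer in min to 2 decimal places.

29.89 min

Optimal t* satisfies g'(t*) = g(t*)/(T + t*).
g'(t) = 0.37·250·t^-0.63. Setting 0.37·250·t^-0.63 = 250·t^0.37/(50.9+t) gives 0.37(50.9+t) = t, so 0.63·t = 0.37×50.9.
t* = 0.37×50.9/0.63 = 29.89 min.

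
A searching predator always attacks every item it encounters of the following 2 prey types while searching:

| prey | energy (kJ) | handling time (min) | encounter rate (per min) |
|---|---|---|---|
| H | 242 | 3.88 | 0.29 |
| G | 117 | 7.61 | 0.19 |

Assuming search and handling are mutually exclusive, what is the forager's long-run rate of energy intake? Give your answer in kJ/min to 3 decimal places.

25.877 kJ/min

R = (0.29×242 + 0.19×117) / (1 + 0.29×3.88 + 0.19×7.61) = 92.41/3.571 = 25.88 kJ/min.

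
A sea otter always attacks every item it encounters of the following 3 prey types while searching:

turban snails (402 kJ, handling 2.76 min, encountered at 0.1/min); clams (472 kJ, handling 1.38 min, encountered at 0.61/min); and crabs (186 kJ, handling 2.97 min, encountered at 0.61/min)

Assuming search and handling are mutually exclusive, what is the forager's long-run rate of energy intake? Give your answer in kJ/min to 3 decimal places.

R = Σλ_iE_i / (1 + Σλ_ih_i)
Numerator: 0.1×402 + 0.61×472 + 0.61×186 = 441.6
Denominator: 1 + 0.1×2.76 + 0.61×1.38 + 0.61×2.97 = 3.929
R = 441.6/3.929 = 112.4 kJ/min

112.376 kJ/min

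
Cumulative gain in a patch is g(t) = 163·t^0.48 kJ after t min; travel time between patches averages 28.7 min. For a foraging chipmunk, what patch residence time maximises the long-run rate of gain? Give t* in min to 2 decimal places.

26.49 min

Optimal t* satisfies g'(t*) = g(t*)/(T + t*).
g'(t) = 0.48·163·t^-0.52. Setting 0.48·163·t^-0.52 = 163·t^0.48/(28.7+t) gives 0.48(28.7+t) = t, so 0.52·t = 0.48×28.7.
t* = 0.48×28.7/0.52 = 26.49 min.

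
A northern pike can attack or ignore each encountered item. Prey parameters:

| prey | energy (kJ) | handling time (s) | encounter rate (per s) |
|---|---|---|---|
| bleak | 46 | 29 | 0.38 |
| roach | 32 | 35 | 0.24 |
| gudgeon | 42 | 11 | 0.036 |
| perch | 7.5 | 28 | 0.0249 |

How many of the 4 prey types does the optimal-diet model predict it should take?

E/h in descending order: gudgeon 3.82, bleak 1.59, roach 0.914, perch 0.268 kJ/s. The optimal diet is the largest prefix of this list for which every included type satisfies E_i/h_i > R on the types above it.
Rate on top 1: 1.083. bleak: 1.59 > 1.083 → include.
Rate on top 2: 1.53. roach: 0.914 < 1.53 → exclude; stop.
Optimal diet: gudgeon, bleak — 2 of 4 types.

2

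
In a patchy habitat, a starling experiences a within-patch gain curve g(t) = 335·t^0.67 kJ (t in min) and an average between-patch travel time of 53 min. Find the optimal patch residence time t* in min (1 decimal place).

Maximise g(t)/(T+t): set derivative to zero → g'(t)(T+t) = g(t).
g'(t) = 0.67·335·t^-0.33. Setting 0.67·335·t^-0.33 = 335·t^0.67/(53+t) gives 0.67(53+t) = t, so 0.33·t = 0.67×53.
t* = 0.67×53/0.33 = 107.6 min.

107.6 min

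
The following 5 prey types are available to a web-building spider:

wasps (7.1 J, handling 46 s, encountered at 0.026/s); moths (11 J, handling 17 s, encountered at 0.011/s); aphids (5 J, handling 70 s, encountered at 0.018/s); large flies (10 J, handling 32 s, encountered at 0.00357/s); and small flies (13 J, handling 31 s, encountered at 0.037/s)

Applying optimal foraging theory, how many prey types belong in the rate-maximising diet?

3

Rank by E/h (J/s): moths 0.647, small flies 0.419, large flies 0.312, wasps 0.154, aphids 0.0714. Include each in turn until the next type's E/h falls below the running intake rate.
Rate on top 1: 0.1019. small flies: 0.419 > 0.1019 → include.
Rate on top 2: 0.2579. large flies: 0.312 > 0.2579 → include.
Rate on top 3: 0.2605. wasps: 0.154 < 0.2605 → exclude; stop.
Optimal diet: moths, small flies, large flies — 3 of 5 types.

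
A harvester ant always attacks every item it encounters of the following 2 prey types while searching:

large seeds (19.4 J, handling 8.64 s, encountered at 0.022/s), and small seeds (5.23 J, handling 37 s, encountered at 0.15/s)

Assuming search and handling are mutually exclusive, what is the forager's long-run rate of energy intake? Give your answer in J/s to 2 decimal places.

R = (0.022×19.4 + 0.15×5.23) / (1 + 0.022×8.64 + 0.15×37) = 1.211/6.74 = 0.1797 J/s.

0.18 J/s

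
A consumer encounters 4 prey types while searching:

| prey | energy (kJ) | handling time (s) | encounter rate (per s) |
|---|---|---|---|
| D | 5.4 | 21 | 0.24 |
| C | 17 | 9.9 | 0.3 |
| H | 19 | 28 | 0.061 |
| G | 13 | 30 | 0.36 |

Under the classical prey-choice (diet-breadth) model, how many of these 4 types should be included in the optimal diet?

1

Profitabilities (E/h, kJ/s): C 1.72, H 0.679, G 0.433, D 0.257. Add prey in this order while the next type's profitability exceeds the intake rate on those already taken.
Rate on top 1: 1.285. H: 0.679 < 1.285 → exclude; stop.
Optimal diet: C — 1 of 4 types.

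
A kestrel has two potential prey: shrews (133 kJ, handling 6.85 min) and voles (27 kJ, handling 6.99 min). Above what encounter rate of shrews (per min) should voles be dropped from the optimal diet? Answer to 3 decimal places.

Drop voles once their profitability E₂/h₂ falls below the rate achievable on shrews alone: E₂/h₂ = λE₁/(1 + λh₁).
Solve for λ: λE₁h₂ = E₂(1 + λh₁) → λ(E₁h₂ − E₂h₁) = E₂ → λ = E₂/(E₁h₂ − E₂h₁).
λ = 27/(133×6.99 − 27×6.85) = 27/744.7 = 0.03626 per min.

0.036 per min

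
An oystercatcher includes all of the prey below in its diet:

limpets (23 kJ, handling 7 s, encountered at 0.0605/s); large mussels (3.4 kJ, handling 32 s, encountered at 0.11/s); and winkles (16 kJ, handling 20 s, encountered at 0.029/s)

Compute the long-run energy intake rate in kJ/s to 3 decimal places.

0.404 kJ/s

R = (0.0605×23 + 0.11×3.4 + 0.029×16) / (1 + 0.0605×7 + 0.11×32 + 0.029×20) = 2.229/5.524 = 0.4036 kJ/s.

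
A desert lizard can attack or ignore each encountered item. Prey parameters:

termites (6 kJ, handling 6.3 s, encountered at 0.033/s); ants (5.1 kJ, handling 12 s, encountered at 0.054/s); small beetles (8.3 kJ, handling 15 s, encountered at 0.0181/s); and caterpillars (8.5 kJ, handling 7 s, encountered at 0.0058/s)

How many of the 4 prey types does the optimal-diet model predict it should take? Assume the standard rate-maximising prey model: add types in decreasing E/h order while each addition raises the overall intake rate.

4

Profitabilities (E/h, kJ/s): caterpillars 1.21, termites 0.952, small beetles 0.553, ants 0.425. Add prey in this order while the next type's profitability exceeds the intake rate on those already taken.
Rate on top 1: 0.04738. termites: 0.952 > 0.04738 → include.
Rate on top 2: 0.1981. small beetles: 0.553 > 0.1981 → include.
Rate on top 3: 0.2615. ants: 0.425 > 0.2615 → include.
Optimal diet: caterpillars, termites, small beetles, ants — 4 of 4 types.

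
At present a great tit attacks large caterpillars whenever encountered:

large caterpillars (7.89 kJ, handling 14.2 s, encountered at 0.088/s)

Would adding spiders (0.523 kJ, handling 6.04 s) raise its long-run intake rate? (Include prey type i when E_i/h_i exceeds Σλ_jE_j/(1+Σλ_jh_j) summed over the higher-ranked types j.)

No

On large caterpillars alone, R = ΣλE/(1+Σλh) = 0.6943/2.25 = 0.3086 kJ/s.
spiders: E/h = 0.523/6.04 = 0.08659 kJ/s.
Since 0.08659 < R, time spent handling spiders is better spent searching.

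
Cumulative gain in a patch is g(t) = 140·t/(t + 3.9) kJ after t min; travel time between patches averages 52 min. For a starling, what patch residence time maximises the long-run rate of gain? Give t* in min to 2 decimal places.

Maximise g(t)/(T+t): set derivative to zero → g'(t)(T+t) = g(t).
g'(t) = 140·3.9/(t + 3.9)². Setting 140·3.9/(t+3.9)² = 140t/[(t+3.9)(52+t)] gives 3.9(52+t) = t(t+3.9), so t² = 3.9×52 = 202.8.
t* = √202.8 = 14.24 min.

14.24 min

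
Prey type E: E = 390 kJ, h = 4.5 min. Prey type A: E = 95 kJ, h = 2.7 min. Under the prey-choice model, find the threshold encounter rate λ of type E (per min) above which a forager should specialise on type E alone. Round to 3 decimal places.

At the threshold, the rate on type E alone equals the profitability of type A: λ·390/(1 + λ·4.5) = 95/2.7 = 35.19.
Rearranging, λ(390 − 35.19×4.5) = 35.19, so λ = 35.19/231.7 = 0.1519 per min.

0.152 per min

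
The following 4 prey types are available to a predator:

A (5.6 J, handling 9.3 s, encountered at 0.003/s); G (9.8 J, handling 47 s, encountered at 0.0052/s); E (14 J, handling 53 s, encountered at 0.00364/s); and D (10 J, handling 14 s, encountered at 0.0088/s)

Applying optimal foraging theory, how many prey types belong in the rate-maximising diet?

4

E/h in descending order: D 0.714, A 0.602, E 0.264, G 0.209 J/s. The optimal diet is the largest prefix of this list for which every included type satisfies E_i/h_i > R on the types above it.
Rate on top 1: 0.07835. A: 0.602 > 0.07835 → include.
Rate on top 2: 0.09104. E: 0.264 > 0.09104 → include.
Rate on top 3: 0.1159. G: 0.209 > 0.1159 → include.
Optimal diet: D, A, E, G — 4 of 4 types.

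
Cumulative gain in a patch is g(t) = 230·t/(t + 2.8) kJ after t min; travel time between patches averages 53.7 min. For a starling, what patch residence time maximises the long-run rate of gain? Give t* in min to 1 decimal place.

12.3 min

By the marginal value theorem, leave when the instantaneous gain rate g'(t) equals the habitat-wide average g(t)/(T + t).
g'(t) = 230·2.8/(t + 2.8)². Setting 230·2.8/(t+2.8)² = 230t/[(t+2.8)(53.7+t)] gives 2.8(53.7+t) = t(t+2.8), so t² = 2.8×53.7 = 150.4.
t* = √150.4 = 12.26 min.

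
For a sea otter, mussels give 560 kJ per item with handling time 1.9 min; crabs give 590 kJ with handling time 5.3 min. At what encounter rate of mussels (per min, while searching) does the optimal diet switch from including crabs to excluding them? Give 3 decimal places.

0.319 per min

Drop crabs once their profitability E₂/h₂ falls below the rate achievable on mussels alone: E₂/h₂ = λE₁/(1 + λh₁).
Solve for λ: λE₁h₂ = E₂(1 + λh₁) → λ(E₁h₂ − E₂h₁) = E₂ → λ = E₂/(E₁h₂ − E₂h₁).
λ = 590/(560×5.3 − 590×1.9) = 590/1847 = 0.3194 per min.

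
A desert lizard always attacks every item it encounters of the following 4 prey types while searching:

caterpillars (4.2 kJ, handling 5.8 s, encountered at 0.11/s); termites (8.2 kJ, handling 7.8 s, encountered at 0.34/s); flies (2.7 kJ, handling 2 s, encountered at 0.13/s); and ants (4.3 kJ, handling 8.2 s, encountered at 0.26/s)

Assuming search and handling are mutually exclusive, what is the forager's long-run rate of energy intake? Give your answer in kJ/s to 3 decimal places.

0.706 kJ/s

R = Σλ_iE_i / (1 + Σλ_ih_i)
Numerator: 0.11×4.2 + 0.34×8.2 + 0.13×2.7 + 0.26×4.3 = 4.719
Denominator: 1 + 0.11×5.8 + 0.34×7.8 + 0.13×2 + 0.26×8.2 = 6.682
R = 4.719/6.682 = 0.7062 kJ/s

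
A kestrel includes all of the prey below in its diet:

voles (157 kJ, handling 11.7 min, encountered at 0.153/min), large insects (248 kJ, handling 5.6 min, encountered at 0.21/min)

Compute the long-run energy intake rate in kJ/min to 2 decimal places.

19.19 kJ/min

R = Σλ_iE_i / (1 + Σλ_ih_i)
Numerator: 0.153×157 + 0.21×248 = 76.1
Denominator: 1 + 0.153×11.7 + 0.21×5.6 = 3.966
R = 76.1/3.966 = 19.19 kJ/min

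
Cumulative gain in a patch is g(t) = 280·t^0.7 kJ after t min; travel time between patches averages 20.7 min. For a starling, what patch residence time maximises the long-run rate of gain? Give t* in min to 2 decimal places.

By the marginal value theorem, leave when the instantaneous gain rate g'(t) equals the habitat-wide average g(t)/(T + t).
g'(t) = 0.7·280·t^-0.3. Setting 0.7·280·t^-0.3 = 280·t^0.7/(20.7+t) gives 0.7(20.7+t) = t, so 0.30·t = 0.7×20.7.
t* = 0.7×20.7/0.30 = 48.3 min.

48.30 min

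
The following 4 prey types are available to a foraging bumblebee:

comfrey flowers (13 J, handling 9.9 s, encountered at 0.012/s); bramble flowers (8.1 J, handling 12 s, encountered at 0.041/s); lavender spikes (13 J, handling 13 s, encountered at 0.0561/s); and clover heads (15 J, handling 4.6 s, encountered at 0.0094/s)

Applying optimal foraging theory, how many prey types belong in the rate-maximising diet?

Rank by E/h (J/s): clover heads 3.26, comfrey flowers 1.31, lavender spikes 1, bramble flowers 0.675. Include each in turn until the next type's E/h falls below the running intake rate.
Rate on top 1: 0.1352. comfrey flowers: 1.31 > 0.1352 → include.
Rate on top 2: 0.2556. lavender spikes: 1 > 0.2556 → include.
Rate on top 3: 0.5426. bramble flowers: 0.675 > 0.5426 → include.
Optimal diet: clover heads, comfrey flowers, lavender spikes, bramble flowers — 4 of 4 types.

4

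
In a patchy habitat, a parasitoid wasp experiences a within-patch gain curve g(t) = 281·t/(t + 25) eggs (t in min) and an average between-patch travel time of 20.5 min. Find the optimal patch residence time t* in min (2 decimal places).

22.64 min

Maximise g(t)/(T+t): set derivative to zero → g'(t)(T+t) = g(t).
g'(t) = 281·25/(t + 25)². Setting 281·25/(t+25)² = 281t/[(t+25)(20.5+t)] gives 25(20.5+t) = t(t+25), so t² = 25×20.5 = 512.5.
t* = √512.5 = 22.64 min.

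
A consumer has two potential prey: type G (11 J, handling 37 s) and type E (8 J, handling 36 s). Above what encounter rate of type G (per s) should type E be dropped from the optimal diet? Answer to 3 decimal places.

At the threshold, the rate on type G alone equals the profitability of type E: λ·11/(1 + λ·37) = 8/36 = 0.2222.
Rearranging, λ(11 − 0.2222×37) = 0.2222, so λ = 0.2222/2.778 = 0.08 per s.

0.080 per s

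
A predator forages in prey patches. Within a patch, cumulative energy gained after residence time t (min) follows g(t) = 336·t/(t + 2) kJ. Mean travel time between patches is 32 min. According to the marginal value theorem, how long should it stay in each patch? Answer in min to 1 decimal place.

Maximise g(t)/(T+t): set derivative to zero → g'(t)(T+t) = g(t).
g'(t) = 336·2/(t + 2)². Setting 336·2/(t+2)² = 336t/[(t+2)(32+t)] gives 2(32+t) = t(t+2), so t² = 2×32 = 64.
t* = √64 = 8 min.

8.0 min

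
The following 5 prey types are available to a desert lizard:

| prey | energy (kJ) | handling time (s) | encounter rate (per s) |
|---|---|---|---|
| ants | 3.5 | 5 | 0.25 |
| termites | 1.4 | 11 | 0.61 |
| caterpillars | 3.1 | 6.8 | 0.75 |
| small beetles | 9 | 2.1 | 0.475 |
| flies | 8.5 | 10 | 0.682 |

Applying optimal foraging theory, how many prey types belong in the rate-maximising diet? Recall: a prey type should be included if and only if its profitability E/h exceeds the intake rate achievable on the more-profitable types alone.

1

Profitabilities (E/h, kJ/s): small beetles 4.29, flies 0.85, ants 0.7, caterpillars 0.456, termites 0.127. Add prey in this order while the next type's profitability exceeds the intake rate on those already taken.
Rate on top 1: 2.14. flies: 0.85 < 2.14 → exclude; stop.
Optimal diet: small beetles — 1 of 5 types.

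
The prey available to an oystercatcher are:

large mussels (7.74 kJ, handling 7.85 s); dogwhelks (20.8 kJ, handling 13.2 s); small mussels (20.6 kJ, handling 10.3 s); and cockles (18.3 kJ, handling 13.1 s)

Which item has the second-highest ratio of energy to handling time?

dogwhelks

In descending order of E/h:
small mussels: 20.6/10.3 = 2 kJ/s
dogwhelks: 20.8/13.2 = 1.58 kJ/s
cockles: 18.3/13.1 = 1.4 kJ/s
large mussels: 7.74/7.85 = 0.986 kJ/s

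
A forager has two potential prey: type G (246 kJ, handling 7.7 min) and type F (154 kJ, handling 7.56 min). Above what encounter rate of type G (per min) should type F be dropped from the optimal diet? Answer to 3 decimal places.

0.229 per min

At the threshold, the rate on type G alone equals the profitability of type F: λ·246/(1 + λ·7.7) = 154/7.56 = 20.37.
Rearranging, λ(246 − 20.37×7.7) = 20.37, so λ = 20.37/89.15 = 0.2285 per min.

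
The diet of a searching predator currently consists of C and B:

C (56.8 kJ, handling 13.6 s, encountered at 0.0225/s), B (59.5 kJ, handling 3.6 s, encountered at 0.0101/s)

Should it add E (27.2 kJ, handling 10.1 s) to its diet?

Intake rate on the current diet: R = (0.0225×56.8 + 0.0101×59.5) / (1 + 0.0225×13.6 + 0.0101×3.6) = 1.879/1.342 = 1.4 kJ/s.
Profitability of E: 27.2/10.1 = 2.693 kJ/s.
Since 2.693 > R, including E increases the long-run rate.

Yes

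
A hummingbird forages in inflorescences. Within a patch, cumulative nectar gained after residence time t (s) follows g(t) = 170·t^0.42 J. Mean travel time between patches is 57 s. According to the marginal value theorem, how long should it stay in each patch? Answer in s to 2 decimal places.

41.28 s

By the marginal value theorem, leave when the instantaneous gain rate g'(t) equals the habitat-wide average g(t)/(T + t).
g'(t) = 0.42·170·t^-0.58. Setting 0.42·170·t^-0.58 = 170·t^0.42/(57+t) gives 0.42(57+t) = t, so 0.58·t = 0.42×57.
t* = 0.42×57/0.58 = 41.28 s.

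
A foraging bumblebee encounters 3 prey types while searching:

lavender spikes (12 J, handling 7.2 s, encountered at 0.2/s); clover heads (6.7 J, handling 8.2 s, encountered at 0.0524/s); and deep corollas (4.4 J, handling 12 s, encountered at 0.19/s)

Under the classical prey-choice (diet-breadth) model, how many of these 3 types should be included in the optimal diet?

1

Profitabilities (E/h, J/s): lavender spikes 1.67, clover heads 0.817, deep corollas 0.367. Add prey in this order while the next type's profitability exceeds the intake rate on those already taken.
Rate on top 1: 0.9836. clover heads: 0.817 < 0.9836 → exclude; stop.
Optimal diet: lavender spikes — 1 of 3 types.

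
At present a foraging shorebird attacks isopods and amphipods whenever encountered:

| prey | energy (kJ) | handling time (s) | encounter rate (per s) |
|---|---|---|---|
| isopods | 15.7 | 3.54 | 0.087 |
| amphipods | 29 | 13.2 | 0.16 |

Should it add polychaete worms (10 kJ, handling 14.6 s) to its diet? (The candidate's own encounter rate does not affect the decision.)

On isopods and amphipods alone, R = ΣλE/(1+Σλh) = 6.006/3.42 = 1.756 kJ/s.
Profitability of polychaete worms: 10/14.6 = 0.6849 kJ/s.
Since 0.6849 < R, time spent handling polychaete worms is better spent searching.

No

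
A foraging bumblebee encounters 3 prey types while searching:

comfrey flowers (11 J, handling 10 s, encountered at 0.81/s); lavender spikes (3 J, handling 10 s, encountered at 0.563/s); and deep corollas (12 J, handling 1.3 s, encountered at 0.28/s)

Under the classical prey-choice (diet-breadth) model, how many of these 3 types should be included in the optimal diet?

1

Profitabilities (E/h, J/s): deep corollas 9.23, comfrey flowers 1.1, lavender spikes 0.3. Add prey in this order while the next type's profitability exceeds the intake rate on those already taken.
Rate on top 1: 2.463. comfrey flowers: 1.1 < 2.463 → exclude; stop.
Optimal diet: deep corollas — 1 of 3 types.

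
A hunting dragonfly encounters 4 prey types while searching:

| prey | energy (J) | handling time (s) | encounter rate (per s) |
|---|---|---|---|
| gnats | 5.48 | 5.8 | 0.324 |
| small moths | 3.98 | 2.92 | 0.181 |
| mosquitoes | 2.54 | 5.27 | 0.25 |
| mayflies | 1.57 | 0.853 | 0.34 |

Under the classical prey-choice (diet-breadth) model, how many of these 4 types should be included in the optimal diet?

3

E/h in descending order: mayflies 1.84, small moths 1.36, gnats 0.945, mosquitoes 0.482 J/s. The optimal diet is the largest prefix of this list for which every included type satisfies E_i/h_i > R on the types above it.
Rate on top 1: 0.4138. small moths: 1.36 > 0.4138 → include.
Rate on top 2: 0.6897. gnats: 0.945 > 0.6897 → include.
Rate on top 3: 0.8193. mosquitoes: 0.482 < 0.8193 → exclude; stop.
Optimal diet: mayflies, small moths, gnats — 3 of 4 types.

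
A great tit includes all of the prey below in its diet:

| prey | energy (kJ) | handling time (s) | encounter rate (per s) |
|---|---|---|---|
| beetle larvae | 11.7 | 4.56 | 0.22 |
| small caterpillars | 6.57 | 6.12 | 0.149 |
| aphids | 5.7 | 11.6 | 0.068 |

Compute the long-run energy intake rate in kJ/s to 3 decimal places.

R = (0.22×11.7 + 0.149×6.57 + 0.068×5.7) / (1 + 0.22×4.56 + 0.149×6.12 + 0.068×11.6) = 3.941/3.704 = 1.064 kJ/s.

1.064 kJ/s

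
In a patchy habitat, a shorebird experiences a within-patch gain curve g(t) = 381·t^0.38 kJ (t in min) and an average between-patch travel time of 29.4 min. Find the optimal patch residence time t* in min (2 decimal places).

Maximise g(t)/(T+t): set derivative to zero → g'(t)(T+t) = g(t).
g'(t) = 0.38·381·t^-0.62. Setting 0.38·381·t^-0.62 = 381·t^0.38/(29.4+t) gives 0.38(29.4+t) = t, so 0.62·t = 0.38×29.4.
t* = 0.38×29.4/0.62 = 18.02 min.

18.02 min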